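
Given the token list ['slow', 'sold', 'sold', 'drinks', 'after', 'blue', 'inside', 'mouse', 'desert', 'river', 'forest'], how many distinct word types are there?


Listing all tokens and tracking unique types:
  Token 1: 'slow' -> NEW (unique so far: 1)
  Token 2: 'sold' -> NEW (unique so far: 2)
  Token 3: 'sold' -> duplicate (unique so far: 2)
  Token 4: 'drinks' -> NEW (unique so far: 3)
  Token 5: 'after' -> NEW (unique so far: 4)
  Token 6: 'blue' -> NEW (unique so far: 5)
  Token 7: 'inside' -> NEW (unique so far: 6)
  Token 8: 'mouse' -> NEW (unique so far: 7)
  Token 9: 'desert' -> NEW (unique so far: 8)
  Token 10: 'river' -> NEW (unique so far: 9)
  Token 11: 'forest' -> NEW (unique so far: 10)
Unique types: ('after', 'blue', 'desert', 'drinks', 'forest', 'inside', 'mouse', 'river', 'slow', 'sold')
Vocabulary size: 10

10


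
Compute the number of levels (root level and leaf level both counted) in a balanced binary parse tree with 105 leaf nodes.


In a balanced binary tree with n leaves the deepest leaf is ceil(log2(n)) edges below the root,
so counting node levels inclusive of root and leaves gives ceil(log2(n)) + 1 levels.
log2(105) = 6.7142
ceil(6.7142) = 7
levels = 7 + 1 = 8

8


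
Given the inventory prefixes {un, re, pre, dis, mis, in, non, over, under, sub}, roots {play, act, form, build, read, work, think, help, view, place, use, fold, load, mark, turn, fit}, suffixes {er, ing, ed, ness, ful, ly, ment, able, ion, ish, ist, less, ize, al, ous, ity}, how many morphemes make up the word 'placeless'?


Segmenting 'placeless' against the inventory:
  'place' -> root (morpheme 1)
  'less' -> suffix (morpheme 2)
Total morphemes: 2

2


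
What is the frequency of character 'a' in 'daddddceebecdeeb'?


Scanning 'daddddceebecdeeb' for 'a':
  Position 1: 'a' -> MATCH (count: 1)
Total occurrences of 'a': 1

1


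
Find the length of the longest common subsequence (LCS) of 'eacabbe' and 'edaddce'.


DP table for LCS of 'eacabbe' and 'edaddce':
       e  d  a  d  d  c  e
    0  0  0  0  0  0  0  0
  e 0  1  1  1  1  1  1  1
  a 0  1  1  2  2  2  2  2
  c 0  1  1  2  2  2  3  3
  a 0  1  1  2  2  2  3  3
  b 0  1  1  2  2  2  3  3
  b 0  1  1  2  2  2  3  3
  e 0  1  1  2  2  2  3  4
LCS: 'eace'
LCS length = 4

4


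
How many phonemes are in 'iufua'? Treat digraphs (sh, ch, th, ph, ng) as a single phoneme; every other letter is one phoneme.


Parsing 'iufua' greedily, digraphs first:
  'i' -> vowel phoneme (phonemes so far: 1)
  'u' -> vowel phoneme (phonemes so far: 2)
  'f' -> consonant phoneme (phonemes so far: 3)
  'u' -> vowel phoneme (phonemes so far: 4)
  'a' -> vowel phoneme (phonemes so far: 5)
Total phonemes: 5

5


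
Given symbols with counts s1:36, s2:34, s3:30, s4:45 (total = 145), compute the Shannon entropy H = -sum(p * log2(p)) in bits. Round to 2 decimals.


Computing entropy H = -sum(p_i * log2(p_i)):
  s1: p = 36/145 = 0.2483, -p*log2(p) = 0.4990
  s2: p = 34/145 = 0.2345, -p*log2(p) = 0.4906
  s3: p = 30/145 = 0.2069, -p*log2(p) = 0.4703
  s4: p = 45/145 = 0.3103, -p*log2(p) = 0.5239
H = sum of terms = 1.9838
Rounded to 2 decimals: 1.98

1.98


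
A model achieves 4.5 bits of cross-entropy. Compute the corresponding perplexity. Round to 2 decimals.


Perplexity formula: PP = 2^H
H = 4.5
PP = 2^4.5
Decompose: 2^4.5 = 2^4 * 2^0.5 = 2^4 * sqrt(2)
2^4 = 16, sqrt(2) ~ 1.4142136
PP ~ 16 * 1.4142136 = 22.6274176
Rounded to 2 decimals: 22.63

22.63


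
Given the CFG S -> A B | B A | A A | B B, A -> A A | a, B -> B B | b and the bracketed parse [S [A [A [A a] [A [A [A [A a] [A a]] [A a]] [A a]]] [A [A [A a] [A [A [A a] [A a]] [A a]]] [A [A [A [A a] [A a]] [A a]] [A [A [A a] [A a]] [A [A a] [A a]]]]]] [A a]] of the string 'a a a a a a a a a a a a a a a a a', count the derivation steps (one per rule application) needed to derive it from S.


Every bracketed nonterminal node [X ...] in the tree is produced by exactly one rule application.
Reading the tree off as a leftmost derivation:
  Step 1: S  =>  A A   (applied S -> A A)
  Step 2: A A  =>  A A A   (applied A -> A A)
  Step 3: A A A  =>  A A A A   (applied A -> A A)
  Step 4: A A A A  =>  a A A A   (applied A -> a)
  Step 5: a A A A  =>  a A A A A   (applied A -> A A)
  Step 6: a A A A A  =>  a A A A A A   (applied A -> A A)
  Step 7: a A A A A A  =>  a A A A A A A   (applied A -> A A)
  Step 8: a A A A A A A  =>  a a A A A A A   (applied A -> a)
  Step 9: a a A A A A A  =>  a a a A A A A   (applied A -> a)
  Step 10: a a a A A A A  =>  a a a a A A A   (applied A -> a)
  Step 11: a a a a A A A  =>  a a a a a A A   (applied A -> a)
  Step 12: a a a a a A A  =>  a a a a a A A A   (applied A -> A A)
  Step 13: a a a a a A A A  =>  a a a a a A A A A   (applied A -> A A)
  Step 14: a a a a a A A A A  =>  a a a a a a A A A   (applied A -> a)
  Step 15: a a a a a a A A A  =>  a a a a a a A A A A   (applied A -> A A)
  Step 16: a a a a a a A A A A  =>  a a a a a a A A A A A   (applied A -> A A)
  Step 17: a a a a a a A A A A A  =>  a a a a a a a A A A A   (applied A -> a)
  Step 18: a a a a a a a A A A A  =>  a a a a a a a a A A A   (applied A -> a)
  Step 19: a a a a a a a a A A A  =>  a a a a a a a a a A A   (applied A -> a)
  Step 20: a a a a a a a a a A A  =>  a a a a a a a a a A A A   (applied A -> A A)
  Step 21: a a a a a a a a a A A A  =>  a a a a a a a a a A A A A   (applied A -> A A)
  Step 22: a a a a a a a a a A A A A  =>  a a a a a a a a a A A A A A   (applied A -> A A)
  Step 23: a a a a a a a a a A A A A A  =>  a a a a a a a a a a A A A A   (applied A -> a)
  Step 24: a a a a a a a a a a A A A A  =>  a a a a a a a a a a a A A A   (applied A -> a)
  Step 25: a a a a a a a a a a a A A A  =>  a a a a a a a a a a a a A A   (applied A -> a)
  Step 26: a a a a a a a a a a a a A A  =>  a a a a a a a a a a a a A A A   (applied A -> A A)
  Step 27: a a a a a a a a a a a a A A A  =>  a a a a a a a a a a a a A A A A   (applied A -> A A)
  Step 28: a a a a a a a a a a a a A A A A  =>  a a a a a a a a a a a a a A A A   (applied A -> a)
  Step 29: a a a a a a a a a a a a a A A A  =>  a a a a a a a a a a a a a a A A   (applied A -> a)
  Step 30: a a a a a a a a a a a a a a A A  =>  a a a a a a a a a a a a a a A A A   (applied A -> A A)
  Step 31: a a a a a a a a a a a a a a A A A  =>  a a a a a a a a a a a a a a a A A   (applied A -> a)
  Step 32: a a a a a a a a a a a a a a a A A  =>  a a a a a a a a a a a a a a a a A   (applied A -> a)
  Step 33: a a a a a a a a a a a a a a a a A  =>  a a a a a a a a a a a a a a a a a   (applied A -> a)
Final yield: a a a a a a a a a a a a a a a a a
Total rewrite steps: 33

33


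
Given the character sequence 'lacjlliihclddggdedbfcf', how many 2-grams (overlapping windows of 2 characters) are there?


String 'lacjlliihclddggdedbfcf' has length L = 22.
Number of overlapping n-grams = L - n + 1
Substituting: 22 - 2 + 1 = 21

21


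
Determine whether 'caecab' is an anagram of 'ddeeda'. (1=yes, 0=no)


Sort characters of 'caecab': 'aabcce'
Sort characters of 'ddeeda': 'adddee'
Sorted forms differ -> they are NOT anagrams
Result: 0

0


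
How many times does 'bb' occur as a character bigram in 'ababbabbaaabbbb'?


Scanning 'ababbabbaaabbbb' for bigram 'bb':
  Position 0: 'ab' -> no
  Position 1: 'ba' -> no
  Position 2: 'ab' -> no
  Position 3: 'bb' -> MATCH
  Position 4: 'ba' -> no
  Position 5: 'ab' -> no
  Position 6: 'bb' -> MATCH
  Position 7: 'ba' -> no
  Position 8: 'aa' -> no
  Position 9: 'aa' -> no
  Position 10: 'ab' -> no
  Position 11: 'bb' -> MATCH
  Position 12: 'bb' -> MATCH
  Position 13: 'bb' -> MATCH
Total matches: 5

5


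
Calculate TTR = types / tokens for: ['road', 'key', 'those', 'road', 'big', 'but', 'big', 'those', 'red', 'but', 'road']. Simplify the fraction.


Tokens: 11
Unique types: ('big', 'but', 'key', 'red', 'road', 'those') = 6
TTR = 6/11
Already in lowest terms.

6/11


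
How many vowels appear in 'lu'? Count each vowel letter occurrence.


Scanning each character of 'lu':
  Position 1: 'l' -> consonant (running count: 0)
  Position 2: 'u' -> vowel (running count: 1)
Total vowels: 1

1


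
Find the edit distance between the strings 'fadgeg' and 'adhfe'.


Building DP table for s1='fadgeg' (len 6) and s2='adhfe' (len 5):
       a  d  h  f  e
    0  1  2  3  4  5
  f 1  1  2  3  3  4
  a 2  1  2  3  4  4
  d 3  2  1  2  3  4
  g 4  3  2  2  3  4
  e 5  4  3  3  3  3
  g 6  5  4  4  4  4
Edit distance = dp[6][5] = 4

4


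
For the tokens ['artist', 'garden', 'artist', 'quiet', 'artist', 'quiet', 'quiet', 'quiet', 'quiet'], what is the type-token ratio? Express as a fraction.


Tokens: 9
Unique types: ('artist', 'garden', 'quiet') = 3
TTR = 3/9
Simplify: divide both by 3 -> 1/3
TTR = 1/3

1/3


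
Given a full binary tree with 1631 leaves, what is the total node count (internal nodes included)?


Leaf nodes (terminals): 1631
Internal nodes = n - 1 = 1631 - 1 = 1630
Total = leaves + internal = 1631 + 1630 = 3261

3261


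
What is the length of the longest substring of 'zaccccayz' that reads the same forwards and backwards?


Scanning 'zaccccayz' for palindromic substrings.
Substring at positions 1-6: 'acccca'.
Check: reverse('acccca') = 'acccca' -> palindrome confirmed.
Neighbouring characters ('z' / 'y') break symmetry, so it cannot extend further.
No longer palindromic substring exists; longest length = 6

6


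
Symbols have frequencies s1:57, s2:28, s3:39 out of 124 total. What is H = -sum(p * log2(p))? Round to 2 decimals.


Computing entropy H = -sum(p_i * log2(p_i)):
  s1: p = 57/124 = 0.4597, -p*log2(p) = 0.5154
  s2: p = 28/124 = 0.2258, -p*log2(p) = 0.4848
  s3: p = 39/124 = 0.3145, -p*log2(p) = 0.5249
H = sum of terms = 1.5251
Rounded to 2 decimals: 1.53

1.53


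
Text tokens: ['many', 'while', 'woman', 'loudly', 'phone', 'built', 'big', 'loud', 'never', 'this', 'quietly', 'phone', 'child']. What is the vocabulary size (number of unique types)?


Listing all tokens and tracking unique types:
  Token 1: 'many' -> NEW (unique so far: 1)
  Token 2: 'while' -> NEW (unique so far: 2)
  Token 3: 'woman' -> NEW (unique so far: 3)
  Token 4: 'loudly' -> NEW (unique so far: 4)
  Token 5: 'phone' -> NEW (unique so far: 5)
  Token 6: 'built' -> NEW (unique so far: 6)
  Token 7: 'big' -> NEW (unique so far: 7)
  Token 8: 'loud' -> NEW (unique so far: 8)
  Token 9: 'never' -> NEW (unique so far: 9)
  Token 10: 'this' -> NEW (unique so far: 10)
  Token 11: 'quietly' -> NEW (unique so far: 11)
  Token 12: 'phone' -> duplicate (unique so far: 11)
  Token 13: 'child' -> NEW (unique so far: 12)
Unique types: ('big', 'built', 'child', 'loud', 'loudly', 'many', 'never', 'phone', 'quietly', 'this', 'while', 'woman')
Vocabulary size: 12

12


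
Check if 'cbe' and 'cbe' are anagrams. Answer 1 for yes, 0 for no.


Sort characters of 'cbe': 'bce'
Sort characters of 'cbe': 'bce'
Sorted forms match -> they ARE anagrams
Result: 1

1


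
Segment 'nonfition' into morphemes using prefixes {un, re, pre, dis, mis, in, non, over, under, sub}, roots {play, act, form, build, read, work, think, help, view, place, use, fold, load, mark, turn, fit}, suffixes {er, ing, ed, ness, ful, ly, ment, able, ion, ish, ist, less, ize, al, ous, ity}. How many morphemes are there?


Segmenting 'nonfition' against the inventory:
  'non' -> prefix (morpheme 1)
  'fit' -> root (morpheme 2)
  'ion' -> suffix (morpheme 3)
Total morphemes: 3

3


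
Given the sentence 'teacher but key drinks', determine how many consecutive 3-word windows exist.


Word trigrams from [4] words:
  Trigram 1: (teacher but key)
  Trigram 2: (but key drinks)
Total word trigrams: 4 - 2 = 2

2


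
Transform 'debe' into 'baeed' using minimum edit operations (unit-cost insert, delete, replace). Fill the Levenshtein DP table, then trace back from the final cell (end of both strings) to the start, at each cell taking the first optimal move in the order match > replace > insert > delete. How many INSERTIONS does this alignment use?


Edit distance = 4. Backtracking from cell (4, 5) with preference match > replace > insert > delete,
then listing the resulting alignment 'debe' -> 'baeed' left to right:
  Step 1: insert 'b' [insertion #1]
  Step 2: replace d->a
  Step 3: keep 'e'
  Step 4: replace b->e
  Step 5: replace e->d
Total insertions: 1

1


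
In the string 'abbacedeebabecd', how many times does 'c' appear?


Scanning 'abbacedeebabecd' for 'c':
  Position 4: 'c' -> MATCH (count: 1)
  Position 13: 'c' -> MATCH (count: 2)
Total occurrences of 'c': 2

2


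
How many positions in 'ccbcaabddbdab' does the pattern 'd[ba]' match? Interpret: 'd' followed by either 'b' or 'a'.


Pattern: d[ba] means 'd' followed by either 'b' or 'a'.
Scanning 'ccbcaabddbdab' position-by-position:
  Pos 0: window 'cc' -> no
  Pos 1: window 'cb' -> no
  Pos 2: window 'bc' -> no
  Pos 3: window 'ca' -> no
  Pos 4: window 'aa' -> no
  Pos 5: window 'ab' -> no
  Pos 6: window 'bd' -> no
  Pos 7: window 'dd' -> no
  Pos 8: window 'db' -> MATCH
  Pos 9: window 'bd' -> no
  Pos 10: window 'da' -> MATCH
  Pos 11: window 'ab' -> no
  Pos 12: window 'b' -> no
Total matches: 2

2


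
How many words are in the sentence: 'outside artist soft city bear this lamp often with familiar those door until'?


Counting words by splitting on spaces:
  Word 1: 'outside'
  Word 2: 'artist'
  Word 3: 'soft'
  Word 4: 'city'
  Word 5: 'bear'
  Word 6: 'this'
  Word 7: 'lamp'
  Word 8: 'often'
  Word 9: 'with'
  Word 10: 'familiar'
  Word 11: 'those'
  Word 12: 'door'
  Word 13: 'until'
Total words: 13

13


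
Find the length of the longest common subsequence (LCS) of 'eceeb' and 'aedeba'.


DP table for LCS of 'eceeb' and 'aedeba':
       a  e  d  e  b  a
    0  0  0  0  0  0  0
  e 0  0  1  1  1  1  1
  c 0  0  1  1  1  1  1
  e 0  0  1  1  2  2  2
  e 0  0  1  1  2  2  2
  b 0  0  1  1  2  3  3
LCS: 'eeb'
LCS length = 3

3


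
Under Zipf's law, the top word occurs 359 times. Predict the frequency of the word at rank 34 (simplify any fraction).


Zipf's law: freq(rank) = f1 / rank
f1 = 359, rank = 34
freq = 359 / 34
GCD(359, 34) = 1
Simplified: 359/34

359/34


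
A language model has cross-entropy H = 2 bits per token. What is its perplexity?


Perplexity formula: PP = 2^H
H = 2
PP = 2^2
Steps: 2^1 = 2, 2^2 = 4
PP = 4

4


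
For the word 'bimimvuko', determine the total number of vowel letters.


Scanning each character of 'bimimvuko':
  Position 1: 'b' -> consonant (running count: 0)
  Position 2: 'i' -> vowel (running count: 1)
  Position 3: 'm' -> consonant (running count: 1)
  Position 4: 'i' -> vowel (running count: 2)
  Position 5: 'm' -> consonant (running count: 2)
  Position 6: 'v' -> consonant (running count: 2)
  Position 7: 'u' -> vowel (running count: 3)
  Position 8: 'k' -> consonant (running count: 3)
  Position 9: 'o' -> vowel (running count: 4)
Total vowels: 4

4


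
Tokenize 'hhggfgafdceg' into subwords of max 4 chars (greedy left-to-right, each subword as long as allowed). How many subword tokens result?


'hhggfgafdceg' has 12 characters.
Chunking with max size 4:
  Chunk 1: 'hhgg' (positions 0-3)
  Chunk 2: 'fgaf' (positions 4-7)
  Chunk 3: 'dceg' (positions 8-11)
Total chunks: ceil(12 / 4) = 3

3


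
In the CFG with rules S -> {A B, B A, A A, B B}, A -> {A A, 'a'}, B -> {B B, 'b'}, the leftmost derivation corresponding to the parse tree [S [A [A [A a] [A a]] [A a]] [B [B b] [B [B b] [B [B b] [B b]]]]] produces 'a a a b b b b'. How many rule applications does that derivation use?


Every bracketed nonterminal node [X ...] in the tree is produced by exactly one rule application.
Reading the tree off as a leftmost derivation:
  Step 1: S  =>  A B   (applied S -> A B)
  Step 2: A B  =>  A A B   (applied A -> A A)
  Step 3: A A B  =>  A A A B   (applied A -> A A)
  Step 4: A A A B  =>  a A A B   (applied A -> a)
  Step 5: a A A B  =>  a a A B   (applied A -> a)
  Step 6: a a A B  =>  a a a B   (applied A -> a)
  Step 7: a a a B  =>  a a a B B   (applied B -> B B)
  Step 8: a a a B B  =>  a a a b B   (applied B -> b)
  Step 9: a a a b B  =>  a a a b B B   (applied B -> B B)
  Step 10: a a a b B B  =>  a a a b b B   (applied B -> b)
  Step 11: a a a b b B  =>  a a a b b B B   (applied B -> B B)
  Step 12: a a a b b B B  =>  a a a b b b B   (applied B -> b)
  Step 13: a a a b b b B  =>  a a a b b b b   (applied B -> b)
Final yield: a a a b b b b
Total rewrite steps: 13

13


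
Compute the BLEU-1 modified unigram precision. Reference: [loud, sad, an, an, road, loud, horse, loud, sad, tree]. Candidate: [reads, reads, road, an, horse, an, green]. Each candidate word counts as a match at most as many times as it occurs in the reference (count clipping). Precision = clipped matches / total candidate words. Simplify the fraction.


Reference word counts: {'an': 2, 'horse': 1, 'loud': 3, 'road': 1, 'sad': 2, 'tree': 1}
Checking each candidate word (with clipping):
  'reads' -> not in reference -> no match (matches: 0)
  'reads' -> not in reference -> no match (matches: 0)
  'road' -> in reference (ref count 1, used 1/1) -> match (matches: 1)
  'an' -> in reference (ref count 2, used 1/2) -> match (matches: 2)
  'horse' -> in reference (ref count 1, used 1/1) -> match (matches: 3)
  'an' -> in reference (ref count 2, used 2/2) -> match (matches: 4)
  'green' -> not in reference -> no match (matches: 4)
Clipped matches: 4, Candidate length: 7
Precision = 4/7

4/7


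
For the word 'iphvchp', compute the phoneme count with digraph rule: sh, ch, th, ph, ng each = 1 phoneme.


Parsing 'iphvchp' greedily, digraphs first:
  'i' -> vowel phoneme (phonemes so far: 1)
  'ph' -> digraph (1 consonant phoneme) (phonemes so far: 2)
  'v' -> consonant phoneme (phonemes so far: 3)
  'ch' -> digraph (1 consonant phoneme) (phonemes so far: 4)
  'p' -> consonant phoneme (phonemes so far: 5)
Total phonemes: 5

5


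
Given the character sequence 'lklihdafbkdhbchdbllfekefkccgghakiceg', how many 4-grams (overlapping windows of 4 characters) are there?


String 'lklihdafbkdhbchdbllfekefkccgghakiceg' has length L = 36.
Number of overlapping n-grams = L - n + 1
Substituting: 36 - 4 + 1 = 33

33


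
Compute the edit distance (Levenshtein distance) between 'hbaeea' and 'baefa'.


Building DP table for s1='hbaeea' (len 6) and s2='baefa' (len 5):
       b  a  e  f  a
    0  1  2  3  4  5
  h 1  1  2  3  4  5
  b 2  1  2  3  4  5
  a 3  2  1  2  3  4
  e 4  3  2  1  2  3
  e 5  4  3  2  2  3
  a 6  5  4  3  3  2
Edit distance = dp[6][5] = 2

2


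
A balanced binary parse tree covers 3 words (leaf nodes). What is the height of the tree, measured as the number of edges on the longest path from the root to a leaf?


In a balanced binary tree with n leaves the deepest leaf is ceil(log2(n)) edges below the root.
log2(3) = 1.5850
ceil(1.5850) = 2
height (edges) = 2

2


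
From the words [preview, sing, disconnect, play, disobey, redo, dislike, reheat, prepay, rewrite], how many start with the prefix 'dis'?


Checking each word for prefix 'dis':
  'preview' -> no (count: 0)
  'sing' -> no (count: 0)
  'disconnect' -> YES, starts with 'dis' (count: 1)
  'play' -> no (count: 1)
  'disobey' -> YES, starts with 'dis' (count: 2)
  'redo' -> no (count: 2)
  'dislike' -> YES, starts with 'dis' (count: 3)
  'reheat' -> no (count: 3)
  'prepay' -> no (count: 3)
  'rewrite' -> no (count: 3)
Total with prefix 'dis': 3

3


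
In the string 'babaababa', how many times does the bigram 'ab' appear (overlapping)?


Scanning 'babaababa' for bigram 'ab':
  Position 0: 'ba' -> no
  Position 1: 'ab' -> MATCH
  Position 2: 'ba' -> no
  Position 3: 'aa' -> no
  Position 4: 'ab' -> MATCH
  Position 5: 'ba' -> no
  Position 6: 'ab' -> MATCH
  Position 7: 'ba' -> no
Total matches: 3

3


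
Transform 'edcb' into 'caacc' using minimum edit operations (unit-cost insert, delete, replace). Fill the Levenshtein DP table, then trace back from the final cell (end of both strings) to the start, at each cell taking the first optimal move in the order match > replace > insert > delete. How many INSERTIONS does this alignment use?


Edit distance = 4. Backtracking from cell (4, 5) with preference match > replace > insert > delete,
then listing the resulting alignment 'edcb' -> 'caacc' left to right:
  Step 1: insert 'c' [insertion #1]
  Step 2: replace e->a
  Step 3: replace d->a
  Step 4: keep 'c'
  Step 5: replace b->c
Total insertions: 1

1


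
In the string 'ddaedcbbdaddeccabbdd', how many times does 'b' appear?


Scanning 'ddaedcbbdaddeccabbdd' for 'b':
  Position 6: 'b' -> MATCH (count: 1)
  Position 7: 'b' -> MATCH (count: 2)
  Position 16: 'b' -> MATCH (count: 3)
  Position 17: 'b' -> MATCH (count: 4)
Total occurrences of 'b': 4

4


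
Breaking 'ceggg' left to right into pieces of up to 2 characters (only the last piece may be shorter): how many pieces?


'ceggg' has 5 characters.
Chunking with max size 2:
  Chunk 1: 'ce' (positions 0-1)
  Chunk 2: 'gg' (positions 2-3)
  Chunk 3: 'g' (positions 4-4)
Total chunks: ceil(5 / 2) = 3

3


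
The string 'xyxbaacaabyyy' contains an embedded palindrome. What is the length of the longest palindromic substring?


Scanning 'xyxbaacaabyyy' for palindromic substrings.
Substring at positions 3-9: 'baacaab'.
Check: reverse('baacaab') = 'baacaab' -> palindrome confirmed.
Neighbouring characters ('x' / 'y') break symmetry, so it cannot extend further.
No longer palindromic substring exists; longest length = 7

7


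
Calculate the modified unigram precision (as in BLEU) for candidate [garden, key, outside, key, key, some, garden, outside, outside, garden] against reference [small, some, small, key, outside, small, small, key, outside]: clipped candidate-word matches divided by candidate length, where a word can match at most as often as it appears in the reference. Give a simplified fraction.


Reference word counts: {'key': 2, 'outside': 2, 'small': 4, 'some': 1}
Checking each candidate word (with clipping):
  'garden' -> not in reference -> no match (matches: 0)
  'key' -> in reference (ref count 2, used 1/2) -> match (matches: 1)
  'outside' -> in reference (ref count 2, used 1/2) -> match (matches: 2)
  'key' -> in reference (ref count 2, used 2/2) -> match (matches: 3)
  'key' -> ref count 2 already used up (2/2) -> clipped, no match (matches: 3)
  'some' -> in reference (ref count 1, used 1/1) -> match (matches: 4)
  'garden' -> not in reference -> no match (matches: 4)
  'outside' -> in reference (ref count 2, used 2/2) -> match (matches: 5)
  'outside' -> ref count 2 already used up (2/2) -> clipped, no match (matches: 5)
  'garden' -> not in reference -> no match (matches: 5)
Clipped matches: 5, Candidate length: 10
Precision = 5/10 = 1/2

1/2


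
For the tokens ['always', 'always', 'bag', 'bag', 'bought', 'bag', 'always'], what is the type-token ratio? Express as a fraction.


Tokens: 7
Unique types: ('always', 'bag', 'bought') = 3
TTR = 3/7
Already in lowest terms.

3/7


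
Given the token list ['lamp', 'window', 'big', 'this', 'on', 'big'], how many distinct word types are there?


Listing all tokens and tracking unique types:
  Token 1: 'lamp' -> NEW (unique so far: 1)
  Token 2: 'window' -> NEW (unique so far: 2)
  Token 3: 'big' -> NEW (unique so far: 3)
  Token 4: 'this' -> NEW (unique so far: 4)
  Token 5: 'on' -> NEW (unique so far: 5)
  Token 6: 'big' -> duplicate (unique so far: 5)
Unique types: ('big', 'lamp', 'on', 'this', 'window')
Vocabulary size: 5

5


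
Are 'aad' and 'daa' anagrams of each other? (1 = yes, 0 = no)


Sort characters of 'aad': 'aad'
Sort characters of 'daa': 'aad'
Sorted forms match -> they ARE anagrams
Result: 1

1


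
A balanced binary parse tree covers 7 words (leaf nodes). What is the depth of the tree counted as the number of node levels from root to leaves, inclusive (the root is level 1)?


In a balanced binary tree with n leaves the deepest leaf is ceil(log2(n)) edges below the root,
so counting node levels inclusive of root and leaves gives ceil(log2(n)) + 1 levels.
log2(7) = 2.8074
ceil(2.8074) = 3
levels = 3 + 1 = 4

4


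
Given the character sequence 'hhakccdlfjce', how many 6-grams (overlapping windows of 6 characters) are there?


String 'hhakccdlfjce' has length L = 12.
Number of overlapping n-grams = L - n + 1
Substituting: 12 - 6 + 1 = 7

7


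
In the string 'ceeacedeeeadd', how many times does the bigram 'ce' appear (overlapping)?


Scanning 'ceeacedeeeadd' for bigram 'ce':
  Position 0: 'ce' -> MATCH
  Position 1: 'ee' -> no
  Position 2: 'ea' -> no
  Position 3: 'ac' -> no
  Position 4: 'ce' -> MATCH
  Position 5: 'ed' -> no
  Position 6: 'de' -> no
  Position 7: 'ee' -> no
  Position 8: 'ee' -> no
  Position 9: 'ea' -> no
  Position 10: 'ad' -> no
  Position 11: 'dd' -> no
Total matches: 2

2


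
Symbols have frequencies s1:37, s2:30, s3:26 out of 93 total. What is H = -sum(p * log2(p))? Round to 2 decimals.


Computing entropy H = -sum(p_i * log2(p_i)):
  s1: p = 37/93 = 0.3978, -p*log2(p) = 0.5290
  s2: p = 30/93 = 0.3226, -p*log2(p) = 0.5265
  s3: p = 26/93 = 0.2796, -p*log2(p) = 0.5141
H = sum of terms = 1.5696
Rounded to 2 decimals: 1.57

1.57


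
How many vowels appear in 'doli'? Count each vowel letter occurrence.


Scanning each character of 'doli':
  Position 1: 'd' -> consonant (running count: 0)
  Position 2: 'o' -> vowel (running count: 1)
  Position 3: 'l' -> consonant (running count: 1)
  Position 4: 'i' -> vowel (running count: 2)
Total vowels: 2

2


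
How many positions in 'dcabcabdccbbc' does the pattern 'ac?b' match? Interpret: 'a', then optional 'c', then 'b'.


Pattern: ac?b means 'a', then optional 'c', then 'b'.
Scanning 'dcabcabdccbbc' position-by-position:
  Pos 0: window 'dca' -> no
  Pos 1: window 'cab' -> no
  Pos 2: window 'abc' -> MATCH
  Pos 3: window 'bca' -> no
  Pos 4: window 'cab' -> no
  Pos 5: window 'abd' -> MATCH
  Pos 6: window 'bdc' -> no
  Pos 7: window 'dcc' -> no
  Pos 8: window 'ccb' -> no
  Pos 9: window 'cbb' -> no
  Pos 10: window 'bbc' -> no
  Pos 11: window 'bc' -> no
  Pos 12: window 'c' -> no
Total matches: 2

2


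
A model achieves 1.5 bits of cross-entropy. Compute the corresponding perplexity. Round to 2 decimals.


Perplexity formula: PP = 2^H
H = 1.5
PP = 2^1.5
Decompose: 2^1.5 = 2^1 * 2^0.5 = 2^1 * sqrt(2)
2^1 = 2, sqrt(2) ~ 1.4142136
PP ~ 2 * 1.4142136 = 2.8284272
Rounded to 2 decimals: 2.83

2.83


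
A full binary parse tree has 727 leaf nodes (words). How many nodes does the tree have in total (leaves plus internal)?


Leaf nodes (terminals): 727
Internal nodes = n - 1 = 727 - 1 = 726
Total = leaves + internal = 727 + 726 = 1453

1453


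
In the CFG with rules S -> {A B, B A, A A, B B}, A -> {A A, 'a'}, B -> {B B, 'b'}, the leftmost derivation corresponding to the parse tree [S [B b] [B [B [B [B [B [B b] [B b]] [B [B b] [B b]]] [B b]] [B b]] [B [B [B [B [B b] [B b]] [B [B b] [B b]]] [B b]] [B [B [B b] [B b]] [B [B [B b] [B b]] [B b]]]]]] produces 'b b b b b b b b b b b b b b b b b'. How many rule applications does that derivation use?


Every bracketed nonterminal node [X ...] in the tree is produced by exactly one rule application.
Reading the tree off as a leftmost derivation:
  Step 1: S  =>  B B   (applied S -> B B)
  Step 2: B B  =>  b B   (applied B -> b)
  Step 3: b B  =>  b B B   (applied B -> B B)
  Step 4: b B B  =>  b B B B   (applied B -> B B)
  Step 5: b B B B  =>  b B B B B   (applied B -> B B)
  Step 6: b B B B B  =>  b B B B B B   (applied B -> B B)
  Step 7: b B B B B B  =>  b B B B B B B   (applied B -> B B)
  Step 8: b B B B B B B  =>  b b B B B B B   (applied B -> b)
  Step 9: b b B B B B B  =>  b b b B B B B   (applied B -> b)
  Step 10: b b b B B B B  =>  b b b B B B B B   (applied B -> B B)
  Step 11: b b b B B B B B  =>  b b b b B B B B   (applied B -> b)
  Step 12: b b b b B B B B  =>  b b b b b B B B   (applied B -> b)
  Step 13: b b b b b B B B  =>  b b b b b b B B   (applied B -> b)
  Step 14: b b b b b b B B  =>  b b b b b b b B   (applied B -> b)
  Step 15: b b b b b b b B  =>  b b b b b b b B B   (applied B -> B B)
  Step 16: b b b b b b b B B  =>  b b b b b b b B B B   (applied B -> B B)
  Step 17: b b b b b b b B B B  =>  b b b b b b b B B B B   (applied B -> B B)
  Step 18: b b b b b b b B B B B  =>  b b b b b b b B B B B B   (applied B -> B B)
  Step 19: b b b b b b b B B B B B  =>  b b b b b b b b B B B B   (applied B -> b)
  Step 20: b b b b b b b b B B B B  =>  b b b b b b b b b B B B   (applied B -> b)
  Step 21: b b b b b b b b b B B B  =>  b b b b b b b b b B B B B   (applied B -> B B)
  Step 22: b b b b b b b b b B B B B  =>  b b b b b b b b b b B B B   (applied B -> b)
  Step 23: b b b b b b b b b b B B B  =>  b b b b b b b b b b b B B   (applied B -> b)
  Step 24: b b b b b b b b b b b B B  =>  b b b b b b b b b b b b B   (applied B -> b)
  Step 25: b b b b b b b b b b b b B  =>  b b b b b b b b b b b b B B   (applied B -> B B)
  Step 26: b b b b b b b b b b b b B B  =>  b b b b b b b b b b b b B B B   (applied B -> B B)
  Step 27: b b b b b b b b b b b b B B B  =>  b b b b b b b b b b b b b B B   (applied B -> b)
  Step 28: b b b b b b b b b b b b b B B  =>  b b b b b b b b b b b b b b B   (applied B -> b)
  Step 29: b b b b b b b b b b b b b b B  =>  b b b b b b b b b b b b b b B B   (applied B -> B B)
  Step 30: b b b b b b b b b b b b b b B B  =>  b b b b b b b b b b b b b b B B B   (applied B -> B B)
  Step 31: b b b b b b b b b b b b b b B B B  =>  b b b b b b b b b b b b b b b B B   (applied B -> b)
  Step 32: b b b b b b b b b b b b b b b B B  =>  b b b b b b b b b b b b b b b b B   (applied B -> b)
  Step 33: b b b b b b b b b b b b b b b b B  =>  b b b b b b b b b b b b b b b b b   (applied B -> b)
Final yield: b b b b b b b b b b b b b b b b b
Total rewrite steps: 33

33


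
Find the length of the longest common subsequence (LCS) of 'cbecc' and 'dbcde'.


DP table for LCS of 'cbecc' and 'dbcde':
       d  b  c  d  e
    0  0  0  0  0  0
  c 0  0  0  1  1  1
  b 0  0  1  1  1  1
  e 0  0  1  1  1  2
  c 0  0  1  2  2  2
  c 0  0  1  2  2  2
LCS: 'ce'
LCS length = 2

2


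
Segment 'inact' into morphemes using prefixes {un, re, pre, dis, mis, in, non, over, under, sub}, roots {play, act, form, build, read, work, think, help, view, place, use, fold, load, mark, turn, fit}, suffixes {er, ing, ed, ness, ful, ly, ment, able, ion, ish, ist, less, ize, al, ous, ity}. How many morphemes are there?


Segmenting 'inact' against the inventory:
  'in' -> prefix (morpheme 1)
  'act' -> root (morpheme 2)
Total morphemes: 2

2


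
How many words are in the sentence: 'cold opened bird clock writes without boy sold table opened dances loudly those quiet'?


Counting words by splitting on spaces:
  Word 1: 'cold'
  Word 2: 'opened'
  Word 3: 'bird'
  Word 4: 'clock'
  Word 5: 'writes'
  Word 6: 'without'
  Word 7: 'boy'
  Word 8: 'sold'
  Word 9: 'table'
  Word 10: 'opened'
  Word 11: 'dances'
  Word 12: 'loudly'
  Word 13: 'those'
  Word 14: 'quiet'
Total words: 14

14


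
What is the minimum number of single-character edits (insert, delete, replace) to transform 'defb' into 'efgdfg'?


Building DP table for s1='defb' (len 4) and s2='efgdfg' (len 6):
       e  f  g  d  f  g
    0  1  2  3  4  5  6
  d 1  1  2  3  3  4  5
  e 2  1  2  3  4  4  5
  f 3  2  1  2  3  4  5
  b 4  3  2  2  3  4  5
Edit distance = dp[4][6] = 5

5


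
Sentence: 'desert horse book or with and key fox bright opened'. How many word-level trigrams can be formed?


Word trigrams from [10] words:
  Trigram 1: (desert horse book)
  Trigram 2: (horse book or)
  Trigram 3: (book or with)
  Trigram 4: (or with and)
  Trigram 5: (with and key)
  Trigram 6: (and key fox)
  Trigram 7: (key fox bright)
  Trigram 8: (fox bright opened)
Total word trigrams: 10 - 2 = 8

8


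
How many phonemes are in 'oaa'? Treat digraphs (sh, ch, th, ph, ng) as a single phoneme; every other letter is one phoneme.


Parsing 'oaa' greedily, digraphs first:
  'o' -> vowel phoneme (phonemes so far: 1)
  'a' -> vowel phoneme (phonemes so far: 2)
  'a' -> vowel phoneme (phonemes so far: 3)
Total phonemes: 3

3


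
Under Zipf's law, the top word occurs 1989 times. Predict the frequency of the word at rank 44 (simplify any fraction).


Zipf's law: freq(rank) = f1 / rank
f1 = 1989, rank = 44
freq = 1989 / 44
GCD(1989, 44) = 1
Simplified: 1989/44

1989/44


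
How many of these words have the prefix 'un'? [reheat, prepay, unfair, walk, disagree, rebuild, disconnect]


Checking each word for prefix 'un':
  'reheat' -> no (count: 0)
  'prepay' -> no (count: 0)
  'unfair' -> YES, starts with 'un' (count: 1)
  'walk' -> no (count: 1)
  'disagree' -> no (count: 1)
  'rebuild' -> no (count: 1)
  'disconnect' -> no (count: 1)
Total with prefix 'un': 1

1


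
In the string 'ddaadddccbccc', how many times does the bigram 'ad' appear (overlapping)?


Scanning 'ddaadddccbccc' for bigram 'ad':
  Position 0: 'dd' -> no
  Position 1: 'da' -> no
  Position 2: 'aa' -> no
  Position 3: 'ad' -> MATCH
  Position 4: 'dd' -> no
  Position 5: 'dd' -> no
  Position 6: 'dc' -> no
  Position 7: 'cc' -> no
  Position 8: 'cb' -> no
  Position 9: 'bc' -> no
  Position 10: 'cc' -> no
  Position 11: 'cc' -> no
Total matches: 1

1


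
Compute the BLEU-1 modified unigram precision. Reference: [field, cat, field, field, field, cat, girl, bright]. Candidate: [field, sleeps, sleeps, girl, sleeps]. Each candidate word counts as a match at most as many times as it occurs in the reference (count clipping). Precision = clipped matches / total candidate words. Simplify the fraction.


Reference word counts: {'bright': 1, 'cat': 2, 'field': 4, 'girl': 1}
Checking each candidate word (with clipping):
  'field' -> in reference (ref count 4, used 1/4) -> match (matches: 1)
  'sleeps' -> not in reference -> no match (matches: 1)
  'sleeps' -> not in reference -> no match (matches: 1)
  'girl' -> in reference (ref count 1, used 1/1) -> match (matches: 2)
  'sleeps' -> not in reference -> no match (matches: 2)
Clipped matches: 2, Candidate length: 5
Precision = 2/5

2/5


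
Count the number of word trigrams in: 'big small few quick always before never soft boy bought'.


Word trigrams from [10] words:
  Trigram 1: (big small few)
  Trigram 2: (small few quick)
  Trigram 3: (few quick always)
  Trigram 4: (quick always before)
  Trigram 5: (always before never)
  Trigram 6: (before never soft)
  Trigram 7: (never soft boy)
  Trigram 8: (soft boy bought)
Total word trigrams: 10 - 2 = 8

8


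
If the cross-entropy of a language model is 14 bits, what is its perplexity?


Perplexity formula: PP = 2^H
H = 14
PP = 2^14
PP = 2^14 = 16384

16384


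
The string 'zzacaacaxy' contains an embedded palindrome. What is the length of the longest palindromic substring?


Scanning 'zzacaacaxy' for palindromic substrings.
Substring at positions 2-7: 'acaaca'.
Check: reverse('acaaca') = 'acaaca' -> palindrome confirmed.
Neighbouring characters ('z' / 'x') break symmetry, so it cannot extend further.
No longer palindromic substring exists; longest length = 6

6


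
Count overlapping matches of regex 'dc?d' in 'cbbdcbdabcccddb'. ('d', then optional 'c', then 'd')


Pattern: dc?d means 'd', then optional 'c', then 'd'.
Scanning 'cbbdcbdabcccddb' position-by-position:
  Pos 0: window 'cbb' -> no
  Pos 1: window 'bbd' -> no
  Pos 2: window 'bdc' -> no
  Pos 3: window 'dcb' -> no
  Pos 4: window 'cbd' -> no
  Pos 5: window 'bda' -> no
  Pos 6: window 'dab' -> no
  Pos 7: window 'abc' -> no
  Pos 8: window 'bcc' -> no
  Pos 9: window 'ccc' -> no
  Pos 10: window 'ccd' -> no
  Pos 11: window 'cdd' -> no
  Pos 12: window 'ddb' -> MATCH
  Pos 13: window 'db' -> no
  Pos 14: window 'b' -> no
Total matches: 1

1


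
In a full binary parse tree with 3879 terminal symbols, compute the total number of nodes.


Leaf nodes (terminals): 3879
Internal nodes = n - 1 = 3879 - 1 = 3878
Total = leaves + internal = 3879 + 3878 = 7757

7757


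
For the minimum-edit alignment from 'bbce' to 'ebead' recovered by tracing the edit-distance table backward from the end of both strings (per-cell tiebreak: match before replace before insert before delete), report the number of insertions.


Edit distance = 4. Backtracking from cell (4, 5) with preference match > replace > insert > delete,
then listing the resulting alignment 'bbce' -> 'ebead' left to right:
  Step 1: insert 'e' [insertion #1]
  Step 2: keep 'b'
  Step 3: replace b->e
  Step 4: replace c->a
  Step 5: replace e->d
Total insertions: 1

1


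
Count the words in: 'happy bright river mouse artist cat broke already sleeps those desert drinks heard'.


Counting words by splitting on spaces:
  Word 1: 'happy'
  Word 2: 'bright'
  Word 3: 'river'
  Word 4: 'mouse'
  Word 5: 'artist'
  Word 6: 'cat'
  Word 7: 'broke'
  Word 8: 'already'
  Word 9: 'sleeps'
  Word 10: 'those'
  Word 11: 'desert'
  Word 12: 'drinks'
  Word 13: 'heard'
Total words: 13

13


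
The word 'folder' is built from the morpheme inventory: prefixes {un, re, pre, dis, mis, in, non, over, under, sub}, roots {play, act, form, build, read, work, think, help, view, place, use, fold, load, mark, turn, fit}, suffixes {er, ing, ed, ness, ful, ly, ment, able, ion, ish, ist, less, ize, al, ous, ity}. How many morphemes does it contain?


Segmenting 'folder' against the inventory:
  'fold' -> root (morpheme 1)
  'er' -> suffix (morpheme 2)
Total morphemes: 2

2


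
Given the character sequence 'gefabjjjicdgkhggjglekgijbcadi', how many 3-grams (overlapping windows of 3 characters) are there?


String 'gefabjjjicdgkhggjglekgijbcadi' has length L = 29.
Number of overlapping n-grams = L - n + 1
Substituting: 29 - 3 + 1 = 27

27


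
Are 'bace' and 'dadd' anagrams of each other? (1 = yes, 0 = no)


Sort characters of 'bace': 'abce'
Sort characters of 'dadd': 'addd'
Sorted forms differ -> they are NOT anagrams
Result: 0

0


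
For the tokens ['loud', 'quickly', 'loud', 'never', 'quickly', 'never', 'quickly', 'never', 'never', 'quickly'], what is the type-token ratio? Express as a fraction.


Tokens: 10
Unique types: ('loud', 'never', 'quickly') = 3
TTR = 3/10
Already in lowest terms.

3/10


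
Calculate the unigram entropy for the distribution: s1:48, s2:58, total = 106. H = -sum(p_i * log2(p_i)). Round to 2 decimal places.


Computing entropy H = -sum(p_i * log2(p_i)):
  s1: p = 48/106 = 0.4528, -p*log2(p) = 0.5176
  s2: p = 58/106 = 0.5472, -p*log2(p) = 0.4760
H = sum of terms = 0.9936
Rounded to 2 decimals: 0.99

0.99


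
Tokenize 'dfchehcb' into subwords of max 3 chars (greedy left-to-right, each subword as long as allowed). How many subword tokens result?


'dfchehcb' has 8 characters.
Chunking with max size 3:
  Chunk 1: 'dfc' (positions 0-2)
  Chunk 2: 'heh' (positions 3-5)
  Chunk 3: 'cb' (positions 6-7)
Total chunks: ceil(8 / 3) = 3

3


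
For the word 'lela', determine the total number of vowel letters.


Scanning each character of 'lela':
  Position 1: 'l' -> consonant (running count: 0)
  Position 2: 'e' -> vowel (running count: 1)
  Position 3: 'l' -> consonant (running count: 1)
  Position 4: 'a' -> vowel (running count: 2)
Total vowels: 2

2


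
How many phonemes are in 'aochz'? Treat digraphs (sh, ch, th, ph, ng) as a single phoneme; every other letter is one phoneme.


Parsing 'aochz' greedily, digraphs first:
  'a' -> vowel phoneme (phonemes so far: 1)
  'o' -> vowel phoneme (phonemes so far: 2)
  'ch' -> digraph (1 consonant phoneme) (phonemes so far: 3)
  'z' -> consonant phoneme (phonemes so far: 4)
Total phonemes: 4

4


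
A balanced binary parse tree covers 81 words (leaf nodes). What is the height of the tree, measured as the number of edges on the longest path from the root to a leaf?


In a balanced binary tree with n leaves the deepest leaf is ceil(log2(n)) edges below the root.
log2(81) = 6.3399
ceil(6.3399) = 7
height (edges) = 7

7


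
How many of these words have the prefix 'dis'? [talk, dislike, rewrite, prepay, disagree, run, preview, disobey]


Checking each word for prefix 'dis':
  'talk' -> no (count: 0)
  'dislike' -> YES, starts with 'dis' (count: 1)
  'rewrite' -> no (count: 1)
  'prepay' -> no (count: 1)
  'disagree' -> YES, starts with 'dis' (count: 2)
  'run' -> no (count: 2)
  'preview' -> no (count: 2)
  'disobey' -> YES, starts with 'dis' (count: 3)
Total with prefix 'dis': 3

3
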